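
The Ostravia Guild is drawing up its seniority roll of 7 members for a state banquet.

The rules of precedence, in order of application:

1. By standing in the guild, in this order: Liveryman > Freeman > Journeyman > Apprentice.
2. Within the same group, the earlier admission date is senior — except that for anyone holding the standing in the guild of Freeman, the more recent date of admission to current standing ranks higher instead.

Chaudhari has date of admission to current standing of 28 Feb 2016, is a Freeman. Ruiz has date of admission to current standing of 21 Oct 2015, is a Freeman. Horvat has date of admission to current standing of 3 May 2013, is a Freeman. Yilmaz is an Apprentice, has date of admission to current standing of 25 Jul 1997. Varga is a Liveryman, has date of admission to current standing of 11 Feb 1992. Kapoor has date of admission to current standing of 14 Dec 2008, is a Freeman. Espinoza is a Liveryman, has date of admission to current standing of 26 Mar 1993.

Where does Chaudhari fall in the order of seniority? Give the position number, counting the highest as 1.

By standing in the guild: Varga and Espinoza (Liveryman); then Chaudhari, Ruiz, Horvat and Kapoor (Freeman); then Yilmaz (Apprentice).
Among Varga and Espinoza, by date of admission to current standing (earlier first): Varga (11 Feb 1992) before Espinoza (26 Mar 1993).
Among Chaudhari, Ruiz, Horvat and Kapoor, by date of admission to current standing (later first) (reversed rule for this group): Chaudhari (28 Feb 2016) before Ruiz (21 Oct 2015) before Horvat (3 May 2013) before Kapoor (14 Dec 2008).
Order: Varga, Espinoza, Chaudhari, Ruiz, Horvat, Kapoor, Yilmaz. So position 3.

3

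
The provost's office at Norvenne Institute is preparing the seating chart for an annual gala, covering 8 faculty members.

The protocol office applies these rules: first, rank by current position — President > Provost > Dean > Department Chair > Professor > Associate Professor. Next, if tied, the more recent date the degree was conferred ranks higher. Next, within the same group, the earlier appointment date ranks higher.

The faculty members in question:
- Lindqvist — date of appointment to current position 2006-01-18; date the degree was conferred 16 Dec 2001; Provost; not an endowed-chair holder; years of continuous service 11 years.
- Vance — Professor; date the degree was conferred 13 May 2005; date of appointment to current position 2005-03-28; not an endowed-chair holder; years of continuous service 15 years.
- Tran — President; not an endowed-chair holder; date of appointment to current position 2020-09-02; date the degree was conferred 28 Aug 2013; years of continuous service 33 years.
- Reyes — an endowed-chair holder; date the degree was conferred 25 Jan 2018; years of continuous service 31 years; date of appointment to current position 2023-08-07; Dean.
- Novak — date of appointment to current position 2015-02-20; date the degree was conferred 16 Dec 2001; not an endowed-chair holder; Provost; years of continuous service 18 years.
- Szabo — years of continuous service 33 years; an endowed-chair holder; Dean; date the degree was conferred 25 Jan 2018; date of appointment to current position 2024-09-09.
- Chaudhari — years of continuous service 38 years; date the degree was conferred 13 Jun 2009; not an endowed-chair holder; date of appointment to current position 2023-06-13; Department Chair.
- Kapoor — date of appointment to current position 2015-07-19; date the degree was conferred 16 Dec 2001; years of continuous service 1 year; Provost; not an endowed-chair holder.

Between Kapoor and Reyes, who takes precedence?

Kapoor

By current position: Tran (President); then Lindqvist, Novak and Kapoor (Provost); then Reyes and Szabo (Dean); then Chaudhari (Department Chair); then Vance (Professor).
Lindqvist, Novak and Kapoor all have date the degree was conferred 16 Dec 2001, so the next rule applies.
Among Lindqvist, Novak and Kapoor, by date of appointment to current position (earlier first): Lindqvist (2006-01-18) before Novak (2015-02-20) before Kapoor (2015-07-19).
Reyes and Szabo both have date the degree was conferred 25 Jan 2018, so the next rule applies.
Among Reyes and Szabo, by date of appointment to current position (earlier first): Reyes (2023-08-07) before Szabo (2024-09-09).
So Kapoor takes precedence.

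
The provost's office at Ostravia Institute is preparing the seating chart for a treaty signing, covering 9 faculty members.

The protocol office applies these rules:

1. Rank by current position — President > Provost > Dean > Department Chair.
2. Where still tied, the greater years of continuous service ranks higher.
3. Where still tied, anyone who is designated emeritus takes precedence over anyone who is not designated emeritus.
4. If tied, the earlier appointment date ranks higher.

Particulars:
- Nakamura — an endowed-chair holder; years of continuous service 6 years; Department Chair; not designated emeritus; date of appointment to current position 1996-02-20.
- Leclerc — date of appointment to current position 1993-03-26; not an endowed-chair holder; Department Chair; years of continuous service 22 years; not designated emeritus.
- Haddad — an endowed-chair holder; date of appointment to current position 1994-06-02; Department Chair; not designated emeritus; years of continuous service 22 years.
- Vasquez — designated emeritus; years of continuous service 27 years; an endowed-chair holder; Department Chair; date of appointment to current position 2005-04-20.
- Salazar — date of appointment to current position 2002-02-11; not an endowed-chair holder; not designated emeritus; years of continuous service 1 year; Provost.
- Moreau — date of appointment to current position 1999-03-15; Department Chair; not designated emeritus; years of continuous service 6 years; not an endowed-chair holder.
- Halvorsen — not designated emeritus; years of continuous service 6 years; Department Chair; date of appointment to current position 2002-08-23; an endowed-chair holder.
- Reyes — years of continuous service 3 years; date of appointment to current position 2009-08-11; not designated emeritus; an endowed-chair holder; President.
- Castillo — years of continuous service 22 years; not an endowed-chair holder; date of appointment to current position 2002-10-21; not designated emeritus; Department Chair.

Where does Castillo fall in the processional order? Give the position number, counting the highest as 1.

By current position: Reyes (President); then Salazar (Provost); then Vasquez, Leclerc, Haddad, Castillo, Nakamura, Moreau and Halvorsen (Department Chair).
Among Vasquez, Leclerc, Haddad, Castillo, Nakamura, Moreau and Halvorsen, by years of continuous service (higher first): Vasquez (27 years) before Leclerc, Haddad and Castillo (22 years) before Nakamura, Moreau and Halvorsen (6 years).
Leclerc, Haddad and Castillo are each not designated emeritus, so the next rule applies.
Among Leclerc, Haddad and Castillo, by date of appointment to current position (earlier first): Leclerc (1993-03-26) before Haddad (1994-06-02) before Castillo (2002-10-21).
Nakamura, Moreau and Halvorsen are each not designated emeritus, so the next rule applies.
Among Nakamura, Moreau and Halvorsen, by date of appointment to current position (earlier first): Nakamura (1996-02-20) before Moreau (1999-03-15) before Halvorsen (2002-08-23).
Order: Reyes, Salazar, Vasquez, Leclerc, Haddad, Castillo, Nakamura, Moreau, Halvorsen. So position 6.

6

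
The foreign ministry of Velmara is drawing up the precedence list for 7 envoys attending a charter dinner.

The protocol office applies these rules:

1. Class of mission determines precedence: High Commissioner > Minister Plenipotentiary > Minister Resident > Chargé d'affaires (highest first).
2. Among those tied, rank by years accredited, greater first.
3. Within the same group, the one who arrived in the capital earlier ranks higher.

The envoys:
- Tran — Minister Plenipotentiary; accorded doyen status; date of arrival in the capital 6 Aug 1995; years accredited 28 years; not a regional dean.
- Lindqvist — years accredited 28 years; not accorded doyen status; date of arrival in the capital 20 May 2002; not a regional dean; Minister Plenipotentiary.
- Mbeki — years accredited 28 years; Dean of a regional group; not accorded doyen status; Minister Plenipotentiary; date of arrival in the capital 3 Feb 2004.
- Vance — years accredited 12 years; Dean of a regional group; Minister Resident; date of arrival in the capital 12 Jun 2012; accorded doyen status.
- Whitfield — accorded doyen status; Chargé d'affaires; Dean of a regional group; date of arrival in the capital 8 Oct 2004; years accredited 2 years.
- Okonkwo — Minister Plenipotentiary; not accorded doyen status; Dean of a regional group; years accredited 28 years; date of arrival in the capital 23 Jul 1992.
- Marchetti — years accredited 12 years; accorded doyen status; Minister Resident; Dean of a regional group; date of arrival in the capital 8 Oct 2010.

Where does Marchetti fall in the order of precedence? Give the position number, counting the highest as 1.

By class of mission: Okonkwo, Tran, Lindqvist and Mbeki (Minister Plenipotentiary); then Marchetti and Vance (Minister Resident); then Whitfield (Chargé d'affaires).
Okonkwo, Tran, Lindqvist and Mbeki all have years accredited 28 years, so the next rule applies.
Among Okonkwo, Tran, Lindqvist and Mbeki, by date of arrival in the capital (earlier first): Okonkwo (23 Jul 1992) before Tran (6 Aug 1995) before Lindqvist (20 May 2002) before Mbeki (3 Feb 2004).
Marchetti and Vance both have years accredited 12 years, so the next rule applies.
Among Marchetti and Vance, by date of arrival in the capital (earlier first): Marchetti (8 Oct 2010) before Vance (12 Jun 2012).
Order: Okonkwo, Tran, Lindqvist, Mbeki, Marchetti, Vance, Whitfield. So position 5.

5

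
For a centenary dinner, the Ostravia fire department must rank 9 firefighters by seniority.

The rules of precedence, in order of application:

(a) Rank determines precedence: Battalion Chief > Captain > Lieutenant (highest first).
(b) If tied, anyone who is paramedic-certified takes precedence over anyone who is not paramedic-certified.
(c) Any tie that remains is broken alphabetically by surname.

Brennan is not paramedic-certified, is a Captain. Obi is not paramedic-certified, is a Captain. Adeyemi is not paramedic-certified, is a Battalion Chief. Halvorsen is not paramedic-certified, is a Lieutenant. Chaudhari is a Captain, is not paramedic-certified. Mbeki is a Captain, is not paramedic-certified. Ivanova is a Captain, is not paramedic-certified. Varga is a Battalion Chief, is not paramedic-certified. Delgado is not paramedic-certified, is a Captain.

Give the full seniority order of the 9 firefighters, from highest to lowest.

By rank: Adeyemi and Varga (Battalion Chief); then Brennan, Chaudhari, Delgado, Ivanova, Mbeki and Obi (Captain); then Halvorsen (Lieutenant).
Adeyemi and Varga are each not paramedic-certified, so the next rule applies.
Among Adeyemi and Varga, alphabetically by surname: Adeyemi before Varga.
Brennan, Chaudhari, Delgado, Ivanova, Mbeki and Obi are each not paramedic-certified, so the next rule applies.
Among Brennan, Chaudhari, Delgado, Ivanova, Mbeki and Obi, alphabetically by surname: Brennan before Chaudhari before Delgado before Ivanova before Mbeki before Obi.
Full order: Adeyemi, Varga, Brennan, Chaudhari, Delgado, Ivanova, Mbeki, Obi, Halvorsen.

Adeyemi, Varga, Brennan, Chaudhari, Delgado, Ivanova, Mbeki, Obi, Halvorsen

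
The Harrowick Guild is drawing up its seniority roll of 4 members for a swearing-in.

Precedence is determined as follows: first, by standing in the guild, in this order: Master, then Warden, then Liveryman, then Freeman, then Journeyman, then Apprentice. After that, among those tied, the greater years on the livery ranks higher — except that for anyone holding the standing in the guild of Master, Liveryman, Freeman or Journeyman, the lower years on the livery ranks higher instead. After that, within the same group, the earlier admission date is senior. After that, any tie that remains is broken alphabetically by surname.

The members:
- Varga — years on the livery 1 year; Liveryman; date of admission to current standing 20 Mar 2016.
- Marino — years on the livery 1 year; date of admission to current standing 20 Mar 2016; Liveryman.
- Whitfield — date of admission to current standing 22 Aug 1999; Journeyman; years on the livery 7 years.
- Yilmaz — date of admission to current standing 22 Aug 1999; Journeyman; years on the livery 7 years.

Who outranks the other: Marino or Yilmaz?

By standing in the guild: Marino and Varga (Liveryman); then Whitfield and Yilmaz (Journeyman).
Marino and Varga both have years on the livery 1 year, so the next rule applies.
Marino and Varga both have date of admission to current standing 20 Mar 2016, so the next rule applies.
Among Marino and Varga, alphabetically by surname: Marino before Varga.
Whitfield and Yilmaz both have years on the livery 7 years, so the next rule applies.
Whitfield and Yilmaz both have date of admission to current standing 22 Aug 1999, so the next rule applies.
Among Whitfield and Yilmaz, alphabetically by surname: Whitfield before Yilmaz.
So Marino takes precedence.

Marino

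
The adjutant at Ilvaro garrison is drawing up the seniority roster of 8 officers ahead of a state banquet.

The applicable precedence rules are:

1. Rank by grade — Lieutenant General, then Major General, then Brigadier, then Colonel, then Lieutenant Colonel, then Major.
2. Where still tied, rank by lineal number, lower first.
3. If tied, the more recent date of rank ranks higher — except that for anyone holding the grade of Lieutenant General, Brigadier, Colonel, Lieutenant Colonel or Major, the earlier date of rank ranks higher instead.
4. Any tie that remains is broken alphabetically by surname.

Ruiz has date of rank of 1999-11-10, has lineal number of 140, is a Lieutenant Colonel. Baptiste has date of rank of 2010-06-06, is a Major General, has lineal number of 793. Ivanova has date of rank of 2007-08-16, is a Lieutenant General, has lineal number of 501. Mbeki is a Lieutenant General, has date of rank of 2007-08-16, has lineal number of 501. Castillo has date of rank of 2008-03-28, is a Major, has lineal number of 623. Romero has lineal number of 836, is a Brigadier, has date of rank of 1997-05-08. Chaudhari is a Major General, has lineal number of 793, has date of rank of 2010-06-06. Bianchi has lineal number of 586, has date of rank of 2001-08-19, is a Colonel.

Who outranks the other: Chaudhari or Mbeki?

Mbeki

By grade: Ivanova and Mbeki (Lieutenant General); then Baptiste and Chaudhari (Major General); then Romero (Brigadier); then Bianchi (Colonel); then Ruiz (Lieutenant Colonel); then Castillo (Major).
Ivanova and Mbeki both have lineal number 501, so the next rule applies.
Ivanova and Mbeki both have date of rank 2007-08-16, so the next rule applies.
Among Ivanova and Mbeki, alphabetically by surname: Ivanova before Mbeki.
Baptiste and Chaudhari both have lineal number 793, so the next rule applies.
Baptiste and Chaudhari both have date of rank 2010-06-06, so the next rule applies.
Among Baptiste and Chaudhari, alphabetically by surname: Baptiste before Chaudhari.
So Mbeki takes precedence.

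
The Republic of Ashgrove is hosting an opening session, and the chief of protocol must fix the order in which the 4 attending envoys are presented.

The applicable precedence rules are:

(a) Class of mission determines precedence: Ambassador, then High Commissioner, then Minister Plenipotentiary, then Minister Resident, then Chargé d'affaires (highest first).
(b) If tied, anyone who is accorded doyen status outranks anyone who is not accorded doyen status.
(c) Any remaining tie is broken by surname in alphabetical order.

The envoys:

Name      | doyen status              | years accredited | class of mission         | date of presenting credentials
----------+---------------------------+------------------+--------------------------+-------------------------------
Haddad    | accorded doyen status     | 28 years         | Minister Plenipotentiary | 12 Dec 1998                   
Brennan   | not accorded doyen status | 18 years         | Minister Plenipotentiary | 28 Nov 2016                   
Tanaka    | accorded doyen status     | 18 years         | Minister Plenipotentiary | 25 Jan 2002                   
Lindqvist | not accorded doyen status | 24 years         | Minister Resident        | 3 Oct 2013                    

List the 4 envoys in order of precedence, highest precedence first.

By class of mission: Haddad, Tanaka and Brennan (Minister Plenipotentiary); then Lindqvist (Minister Resident).
Among Haddad, Tanaka and Brennan, accorded doyen status before not accorded doyen status: Haddad and Tanaka (accorded doyen status) before Brennan (not accorded doyen status).
Among Haddad and Tanaka, alphabetically by surname: Haddad before Tanaka.
Full order: Haddad, Tanaka, Brennan, Lindqvist.

Haddad, Tanaka, Brennan, Lindqvist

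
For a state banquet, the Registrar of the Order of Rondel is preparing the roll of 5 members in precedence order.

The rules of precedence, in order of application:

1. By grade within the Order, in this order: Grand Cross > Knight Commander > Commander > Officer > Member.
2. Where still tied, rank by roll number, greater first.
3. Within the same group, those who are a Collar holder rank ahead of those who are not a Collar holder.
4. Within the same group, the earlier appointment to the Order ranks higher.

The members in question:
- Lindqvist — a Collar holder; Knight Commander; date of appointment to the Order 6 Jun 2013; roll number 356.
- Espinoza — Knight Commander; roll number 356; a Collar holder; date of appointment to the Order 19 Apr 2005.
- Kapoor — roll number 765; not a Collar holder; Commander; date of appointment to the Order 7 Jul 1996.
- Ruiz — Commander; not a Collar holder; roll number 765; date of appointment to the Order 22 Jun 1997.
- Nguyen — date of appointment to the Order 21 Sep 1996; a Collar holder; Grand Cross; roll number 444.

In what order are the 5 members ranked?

By grade within the Order: Nguyen (Grand Cross); then Espinoza and Lindqvist (Knight Commander); then Kapoor and Ruiz (Commander).
Espinoza and Lindqvist both have roll number 356, so the next rule applies.
Espinoza and Lindqvist are each a Collar holder, so the next rule applies.
Among Espinoza and Lindqvist, by date of appointment to the Order (earlier first): Espinoza (19 Apr 2005) before Lindqvist (6 Jun 2013).
Kapoor and Ruiz both have roll number 765, so the next rule applies.
Kapoor and Ruiz are each not a Collar holder, so the next rule applies.
Among Kapoor and Ruiz, by date of appointment to the Order (earlier first): Kapoor (7 Jul 1996) before Ruiz (22 Jun 1997).
Full order: Nguyen, Espinoza, Lindqvist, Kapoor, Ruiz.

Nguyen, Espinoza, Lindqvist, Kapoor, Ruiz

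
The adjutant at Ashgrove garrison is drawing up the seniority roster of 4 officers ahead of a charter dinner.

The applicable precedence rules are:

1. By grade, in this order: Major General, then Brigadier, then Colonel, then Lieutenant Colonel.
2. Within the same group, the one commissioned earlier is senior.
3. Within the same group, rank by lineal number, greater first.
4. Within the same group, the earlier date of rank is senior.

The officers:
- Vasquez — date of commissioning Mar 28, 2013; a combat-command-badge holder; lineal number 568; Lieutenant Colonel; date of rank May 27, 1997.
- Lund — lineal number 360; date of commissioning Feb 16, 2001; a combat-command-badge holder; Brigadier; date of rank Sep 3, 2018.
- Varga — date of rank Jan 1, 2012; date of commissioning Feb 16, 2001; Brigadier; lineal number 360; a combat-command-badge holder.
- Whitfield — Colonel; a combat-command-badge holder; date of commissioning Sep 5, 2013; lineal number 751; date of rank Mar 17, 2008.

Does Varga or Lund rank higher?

By grade: Varga and Lund (Brigadier); then Whitfield (Colonel); then Vasquez (Lieutenant Colonel).
Varga and Lund both have date of commissioning Feb 16, 2001, so the next rule applies.
Varga and Lund both have lineal number 360, so the next rule applies.
Among Varga and Lund, by date of rank (earlier first): Varga (Jan 1, 2012) before Lund (Sep 3, 2018).
So Varga takes precedence.

Varga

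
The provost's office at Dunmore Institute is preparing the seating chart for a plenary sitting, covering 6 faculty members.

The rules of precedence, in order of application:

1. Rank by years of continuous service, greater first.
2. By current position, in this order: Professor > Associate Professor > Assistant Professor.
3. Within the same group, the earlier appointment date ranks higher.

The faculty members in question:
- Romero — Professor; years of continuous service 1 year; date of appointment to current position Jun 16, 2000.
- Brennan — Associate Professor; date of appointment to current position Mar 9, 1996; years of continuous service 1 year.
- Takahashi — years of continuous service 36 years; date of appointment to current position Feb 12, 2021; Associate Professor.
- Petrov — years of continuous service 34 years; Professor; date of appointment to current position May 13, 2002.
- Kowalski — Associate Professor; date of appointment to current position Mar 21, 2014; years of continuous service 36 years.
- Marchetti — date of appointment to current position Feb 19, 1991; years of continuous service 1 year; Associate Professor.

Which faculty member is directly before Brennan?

By years of continuous service (higher first): Kowalski and Takahashi (both 36 years); then Petrov (34 years); then Romero, Marchetti and Brennan (each 1 year).
Kowalski and Takahashi are each Associate Professor, so the next rule applies.
Among Kowalski and Takahashi, by date of appointment to current position (earlier first): Kowalski (Mar 21, 2014) before Takahashi (Feb 12, 2021).
Among Romero, Marchetti and Brennan, by current position: Romero (Professor) before Marchetti and Brennan (Associate Professor).
Among Marchetti and Brennan, by date of appointment to current position (earlier first): Marchetti (Feb 19, 1991) before Brennan (Mar 9, 1996).
Order: Kowalski, Takahashi, Petrov, Romero, Marchetti, Brennan.

Marchetti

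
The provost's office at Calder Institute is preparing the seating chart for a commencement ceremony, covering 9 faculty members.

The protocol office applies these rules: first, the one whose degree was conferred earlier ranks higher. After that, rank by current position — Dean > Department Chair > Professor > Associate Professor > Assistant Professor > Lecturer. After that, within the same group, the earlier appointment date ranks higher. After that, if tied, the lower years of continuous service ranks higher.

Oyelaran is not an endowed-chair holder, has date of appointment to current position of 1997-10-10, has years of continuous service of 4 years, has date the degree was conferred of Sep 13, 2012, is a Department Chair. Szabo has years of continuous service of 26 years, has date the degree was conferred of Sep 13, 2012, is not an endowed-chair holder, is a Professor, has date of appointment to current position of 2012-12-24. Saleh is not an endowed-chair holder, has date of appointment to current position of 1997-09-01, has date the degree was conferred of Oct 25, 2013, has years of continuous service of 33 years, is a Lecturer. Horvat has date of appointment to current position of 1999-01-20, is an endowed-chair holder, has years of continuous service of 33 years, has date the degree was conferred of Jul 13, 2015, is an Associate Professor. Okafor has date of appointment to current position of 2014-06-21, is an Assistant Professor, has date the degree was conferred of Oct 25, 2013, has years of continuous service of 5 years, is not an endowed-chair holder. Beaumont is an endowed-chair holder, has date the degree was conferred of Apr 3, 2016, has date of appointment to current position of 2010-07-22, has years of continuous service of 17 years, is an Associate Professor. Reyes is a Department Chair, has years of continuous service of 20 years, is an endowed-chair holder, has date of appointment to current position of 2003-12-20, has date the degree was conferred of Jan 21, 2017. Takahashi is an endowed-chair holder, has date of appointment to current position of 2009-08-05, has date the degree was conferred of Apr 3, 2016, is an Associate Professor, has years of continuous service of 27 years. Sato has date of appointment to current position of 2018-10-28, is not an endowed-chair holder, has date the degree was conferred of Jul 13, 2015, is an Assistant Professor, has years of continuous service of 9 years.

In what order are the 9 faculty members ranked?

Oyelaran, Szabo, Okafor, Saleh, Horvat, Sato, Takahashi, Beaumont, Reyes

By date the degree was conferred (earlier first): Oyelaran and Szabo (both Sep 13, 2012); then Okafor and Saleh (both Oct 25, 2013); then Horvat and Sato (both Jul 13, 2015); then Takahashi and Beaumont (both Apr 3, 2016); then Reyes (Jan 21, 2017).
Among Oyelaran and Szabo, by current position: Oyelaran (Department Chair) before Szabo (Professor).
Among Okafor and Saleh, by current position: Okafor (Assistant Professor) before Saleh (Lecturer).
Among Horvat and Sato, by current position: Horvat (Associate Professor) before Sato (Assistant Professor).
Takahashi and Beaumont are each Associate Professor, so the next rule applies.
Among Takahashi and Beaumont, by date of appointment to current position (earlier first): Takahashi (2009-08-05) before Beaumont (2010-07-22).
Full order: Oyelaran, Szabo, Okafor, Saleh, Horvat, Sato, Takahashi, Beaumont, Reyes.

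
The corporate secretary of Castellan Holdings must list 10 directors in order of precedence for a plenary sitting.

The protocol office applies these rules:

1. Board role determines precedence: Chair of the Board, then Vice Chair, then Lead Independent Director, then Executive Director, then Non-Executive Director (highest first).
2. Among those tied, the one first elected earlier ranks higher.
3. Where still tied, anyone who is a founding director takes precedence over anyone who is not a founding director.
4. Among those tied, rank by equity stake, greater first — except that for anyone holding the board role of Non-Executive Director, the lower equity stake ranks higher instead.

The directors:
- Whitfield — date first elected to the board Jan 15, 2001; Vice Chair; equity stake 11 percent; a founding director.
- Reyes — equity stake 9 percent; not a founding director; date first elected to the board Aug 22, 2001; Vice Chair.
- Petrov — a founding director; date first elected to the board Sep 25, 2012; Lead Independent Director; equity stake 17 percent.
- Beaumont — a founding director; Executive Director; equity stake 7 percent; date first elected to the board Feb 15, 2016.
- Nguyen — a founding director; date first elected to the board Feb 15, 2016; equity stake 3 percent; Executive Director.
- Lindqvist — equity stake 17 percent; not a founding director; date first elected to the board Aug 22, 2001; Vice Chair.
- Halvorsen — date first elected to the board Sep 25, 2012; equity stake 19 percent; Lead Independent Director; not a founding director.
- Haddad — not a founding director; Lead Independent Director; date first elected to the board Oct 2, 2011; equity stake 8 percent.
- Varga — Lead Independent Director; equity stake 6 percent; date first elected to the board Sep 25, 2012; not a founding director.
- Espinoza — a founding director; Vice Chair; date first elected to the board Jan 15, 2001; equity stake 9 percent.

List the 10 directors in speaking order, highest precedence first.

By board role: Whitfield, Espinoza, Lindqvist and Reyes (Vice Chair); then Haddad, Petrov, Halvorsen and Varga (Lead Independent Director); then Beaumont and Nguyen (Executive Director).
Among Whitfield, Espinoza, Lindqvist and Reyes, by date first elected to the board (earlier first): Whitfield and Espinoza (Jan 15, 2001) before Lindqvist and Reyes (Aug 22, 2001).
Whitfield and Espinoza are each a founding director, so the next rule applies.
Among Whitfield and Espinoza, by equity stake (higher first): Whitfield (11 percent) before Espinoza (9 percent).
Lindqvist and Reyes are each not a founding director, so the next rule applies.
Among Lindqvist and Reyes, by equity stake (higher first): Lindqvist (17 percent) before Reyes (9 percent).
Among Haddad, Petrov, Halvorsen and Varga, by date first elected to the board (earlier first): Haddad (Oct 2, 2011) before Petrov, Halvorsen and Varga (Sep 25, 2012).
Among Petrov, Halvorsen and Varga, a founding director before not a founding director: Petrov (a founding director) before Halvorsen and Varga (not a founding director).
Among Halvorsen and Varga, by equity stake (higher first): Halvorsen (19 percent) before Varga (6 percent).
Beaumont and Nguyen both have date first elected to the board Feb 15, 2016, so the next rule applies.
Beaumont and Nguyen are each a founding director, so the next rule applies.
Among Beaumont and Nguyen, by equity stake (higher first): Beaumont (7 percent) before Nguyen (3 percent).
Full order: Whitfield, Espinoza, Lindqvist, Reyes, Haddad, Petrov, Halvorsen, Varga, Beaumont, Nguyen.

Whitfield, Espinoza, Lindqvist, Reyes, Haddad, Petrov, Halvorsen, Varga, Beaumont, Nguyen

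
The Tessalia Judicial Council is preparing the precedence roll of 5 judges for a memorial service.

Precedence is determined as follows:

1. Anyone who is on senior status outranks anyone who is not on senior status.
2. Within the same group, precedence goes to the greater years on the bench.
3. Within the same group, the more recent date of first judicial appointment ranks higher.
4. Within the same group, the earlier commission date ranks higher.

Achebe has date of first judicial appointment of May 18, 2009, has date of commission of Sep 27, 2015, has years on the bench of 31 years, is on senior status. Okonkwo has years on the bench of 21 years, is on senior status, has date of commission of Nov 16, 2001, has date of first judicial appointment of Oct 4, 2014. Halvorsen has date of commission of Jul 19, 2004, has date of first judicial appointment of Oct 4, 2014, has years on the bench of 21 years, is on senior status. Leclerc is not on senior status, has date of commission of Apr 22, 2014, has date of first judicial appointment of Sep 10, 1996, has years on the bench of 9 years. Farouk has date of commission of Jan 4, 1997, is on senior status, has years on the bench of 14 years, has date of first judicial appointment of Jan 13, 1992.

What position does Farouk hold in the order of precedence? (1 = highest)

By the first rule: Achebe, Okonkwo, Halvorsen and Farouk (each on senior status); then Leclerc (not on senior status).
Among Achebe, Okonkwo, Halvorsen and Farouk, by years on the bench (higher first): Achebe (31 years) before Okonkwo and Halvorsen (21 years) before Farouk (14 years).
Okonkwo and Halvorsen both have date of first judicial appointment Oct 4, 2014, so the next rule applies.
Among Okonkwo and Halvorsen, by date of commission (earlier first): Okonkwo (Nov 16, 2001) before Halvorsen (Jul 19, 2004).
Order: Achebe, Okonkwo, Halvorsen, Farouk, Leclerc. So position 4.

4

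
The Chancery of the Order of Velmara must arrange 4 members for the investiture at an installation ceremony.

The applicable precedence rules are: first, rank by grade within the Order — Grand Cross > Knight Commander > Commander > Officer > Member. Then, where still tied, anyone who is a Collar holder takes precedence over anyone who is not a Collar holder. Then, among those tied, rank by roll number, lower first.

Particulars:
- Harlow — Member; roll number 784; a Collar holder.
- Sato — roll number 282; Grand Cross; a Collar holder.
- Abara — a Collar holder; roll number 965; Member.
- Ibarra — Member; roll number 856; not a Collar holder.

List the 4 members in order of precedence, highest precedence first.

By grade within the Order: Sato (Grand Cross); then Harlow, Abara and Ibarra (Member).
Among Harlow, Abara and Ibarra, a Collar holder before not a Collar holder: Harlow and Abara (a Collar holder) before Ibarra (not a Collar holder).
Among Harlow and Abara, by roll number (lower first): Harlow (784) before Abara (965).
Full order: Sato, Harlow, Abara, Ibarra.

Sato, Harlow, Abara, Ibarra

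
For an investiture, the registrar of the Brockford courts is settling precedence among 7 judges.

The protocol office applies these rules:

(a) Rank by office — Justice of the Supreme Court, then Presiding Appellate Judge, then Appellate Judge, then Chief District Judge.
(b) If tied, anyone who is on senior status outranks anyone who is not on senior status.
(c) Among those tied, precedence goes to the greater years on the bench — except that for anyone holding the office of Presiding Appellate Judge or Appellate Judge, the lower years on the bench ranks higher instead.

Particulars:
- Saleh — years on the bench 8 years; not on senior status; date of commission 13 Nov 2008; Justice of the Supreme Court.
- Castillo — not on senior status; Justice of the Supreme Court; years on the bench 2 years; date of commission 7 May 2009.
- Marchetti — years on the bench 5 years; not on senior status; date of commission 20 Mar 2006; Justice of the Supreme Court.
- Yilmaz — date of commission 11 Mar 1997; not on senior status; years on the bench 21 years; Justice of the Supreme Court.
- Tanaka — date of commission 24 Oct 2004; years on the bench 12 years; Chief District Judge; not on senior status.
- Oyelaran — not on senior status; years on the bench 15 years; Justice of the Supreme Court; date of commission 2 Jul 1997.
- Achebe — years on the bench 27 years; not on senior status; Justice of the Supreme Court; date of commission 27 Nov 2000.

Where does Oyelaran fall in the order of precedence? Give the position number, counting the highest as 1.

By office: Achebe, Yilmaz, Oyelaran, Saleh, Marchetti and Castillo (Justice of the Supreme Court); then Tanaka (Chief District Judge).
Achebe, Yilmaz, Oyelaran, Saleh, Marchetti and Castillo are each not on senior status, so the next rule applies.
Among Achebe, Yilmaz, Oyelaran, Saleh, Marchetti and Castillo, by years on the bench (higher first): Achebe (27 years) before Yilmaz (21 years) before Oyelaran (15 years) before Saleh (8 years) before Marchetti (5 years) before Castillo (2 years).
Order: Achebe, Yilmaz, Oyelaran, Saleh, Marchetti, Castillo, Tanaka. So position 3.

3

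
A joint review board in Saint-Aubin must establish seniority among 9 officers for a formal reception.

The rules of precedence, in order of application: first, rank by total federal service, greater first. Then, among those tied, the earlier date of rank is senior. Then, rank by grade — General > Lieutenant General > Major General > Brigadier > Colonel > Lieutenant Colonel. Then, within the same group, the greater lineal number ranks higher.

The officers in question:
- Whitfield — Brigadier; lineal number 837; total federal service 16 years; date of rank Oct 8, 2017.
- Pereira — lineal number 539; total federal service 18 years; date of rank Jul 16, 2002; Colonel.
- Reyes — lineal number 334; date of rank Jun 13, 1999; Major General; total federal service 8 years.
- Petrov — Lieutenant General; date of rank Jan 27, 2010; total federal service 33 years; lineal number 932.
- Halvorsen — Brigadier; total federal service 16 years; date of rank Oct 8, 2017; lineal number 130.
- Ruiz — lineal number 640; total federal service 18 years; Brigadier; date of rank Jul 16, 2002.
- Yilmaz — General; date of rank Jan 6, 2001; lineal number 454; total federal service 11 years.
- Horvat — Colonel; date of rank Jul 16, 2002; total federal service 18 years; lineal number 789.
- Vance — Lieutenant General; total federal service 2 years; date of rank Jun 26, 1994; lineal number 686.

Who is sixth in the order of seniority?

By total federal service (higher first): Petrov (33 years); then Ruiz, Horvat and Pereira (each 18 years); then Whitfield and Halvorsen (both 16 years); then Yilmaz (11 years); then Reyes (8 years); then Vance (2 years).
Ruiz, Horvat and Pereira all have date of rank Jul 16, 2002, so the next rule applies.
Among Ruiz, Horvat and Pereira, by grade: Ruiz (Brigadier) before Horvat and Pereira (Colonel).
Among Horvat and Pereira, by lineal number (higher first): Horvat (789) before Pereira (539).
Whitfield and Halvorsen both have date of rank Oct 8, 2017, so the next rule applies.
Whitfield and Halvorsen are each Brigadier, so the next rule applies.
Among Whitfield and Halvorsen, by lineal number (higher first): Whitfield (837) before Halvorsen (130).
Order: Petrov, Ruiz, Horvat, Pereira, Whitfield, Halvorsen, Yilmaz, Reyes, Vance.

Halvorsen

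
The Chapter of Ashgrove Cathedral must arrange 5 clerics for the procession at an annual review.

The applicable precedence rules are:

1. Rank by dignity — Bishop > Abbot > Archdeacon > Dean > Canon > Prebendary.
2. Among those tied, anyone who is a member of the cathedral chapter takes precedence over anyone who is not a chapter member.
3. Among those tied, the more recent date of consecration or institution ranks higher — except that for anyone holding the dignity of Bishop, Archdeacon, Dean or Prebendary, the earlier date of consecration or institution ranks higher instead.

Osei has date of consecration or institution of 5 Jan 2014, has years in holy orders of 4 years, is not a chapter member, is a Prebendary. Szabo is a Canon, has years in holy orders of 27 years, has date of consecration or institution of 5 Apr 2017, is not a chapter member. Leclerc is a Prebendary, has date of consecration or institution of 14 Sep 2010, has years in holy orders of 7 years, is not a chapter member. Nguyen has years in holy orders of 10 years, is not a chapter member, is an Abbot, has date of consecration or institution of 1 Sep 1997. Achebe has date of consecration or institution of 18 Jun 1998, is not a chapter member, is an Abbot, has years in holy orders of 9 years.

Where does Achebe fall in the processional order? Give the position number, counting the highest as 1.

1

By dignity: Achebe and Nguyen (Abbot); then Szabo (Canon); then Leclerc and Osei (Prebendary).
Achebe and Nguyen are each not a chapter member, so the next rule applies.
Among Achebe and Nguyen, by date of consecration or institution (later first): Achebe (18 Jun 1998) before Nguyen (1 Sep 1997).
Leclerc and Osei are each not a chapter member, so the next rule applies.
Among Leclerc and Osei, by date of consecration or institution (earlier first) (reversed rule for this group): Leclerc (14 Sep 2010) before Osei (5 Jan 2014).
Order: Achebe, Nguyen, Szabo, Leclerc, Osei. So position 1.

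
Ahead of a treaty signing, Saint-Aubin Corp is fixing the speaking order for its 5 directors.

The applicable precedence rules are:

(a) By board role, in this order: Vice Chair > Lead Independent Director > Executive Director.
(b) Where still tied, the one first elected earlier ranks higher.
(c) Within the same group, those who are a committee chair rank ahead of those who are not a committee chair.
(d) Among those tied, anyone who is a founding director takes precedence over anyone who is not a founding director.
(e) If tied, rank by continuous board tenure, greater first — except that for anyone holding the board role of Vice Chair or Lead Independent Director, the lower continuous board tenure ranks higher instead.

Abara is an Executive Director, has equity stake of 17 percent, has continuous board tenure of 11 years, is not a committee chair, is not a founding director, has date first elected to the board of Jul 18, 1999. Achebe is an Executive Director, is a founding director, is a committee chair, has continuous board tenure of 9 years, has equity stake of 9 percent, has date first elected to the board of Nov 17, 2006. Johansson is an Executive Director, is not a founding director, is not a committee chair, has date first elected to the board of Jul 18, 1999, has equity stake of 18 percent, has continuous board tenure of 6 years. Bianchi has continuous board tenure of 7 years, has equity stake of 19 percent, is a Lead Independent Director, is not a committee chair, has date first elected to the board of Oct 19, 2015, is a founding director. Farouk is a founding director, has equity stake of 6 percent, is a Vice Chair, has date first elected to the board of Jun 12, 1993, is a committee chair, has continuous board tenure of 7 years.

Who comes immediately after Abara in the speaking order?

By board role: Farouk (Vice Chair); then Bianchi (Lead Independent Director); then Abara, Johansson and Achebe (Executive Director).
Among Abara, Johansson and Achebe, by date first elected to the board (earlier first): Abara and Johansson (Jul 18, 1999) before Achebe (Nov 17, 2006).
Abara and Johansson are each not a committee chair, so the next rule applies.
Abara and Johansson are each not a founding director, so the next rule applies.
Among Abara and Johansson, by continuous board tenure (higher first): Abara (11 years) before Johansson (6 years).
Order: Farouk, Bianchi, Abara, Johansson, Achebe.

Johansson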